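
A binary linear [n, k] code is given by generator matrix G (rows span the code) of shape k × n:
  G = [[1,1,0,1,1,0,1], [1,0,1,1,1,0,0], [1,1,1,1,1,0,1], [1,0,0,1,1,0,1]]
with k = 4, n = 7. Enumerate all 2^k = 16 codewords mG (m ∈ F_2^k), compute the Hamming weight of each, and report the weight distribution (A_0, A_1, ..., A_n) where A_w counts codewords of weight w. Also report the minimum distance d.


Weight distribution: A_0 = 1, A_1 = 3, A_2 = 3, A_3 = 2, A_4 = 3, A_5 = 3, A_6 = 1. Minimum distance d = 1.

Enumerate all 2^4 = 16 messages m ∈ F_2^4.
For each, compute codeword c = mG in F_2^7, then tally its weight.
  m = 0000 → c = 0000000, weight = 0.
  m = 1000 → c = 1101101, weight = 5.
  m = 0100 → c = 1011100, weight = 4.
  m = 1100 → c = 0110001, weight = 3.
  m = 0010 → c = 1111101, weight = 6.
  m = 1010 → c = 0010000, weight = 1.
  m = 0110 → c = 0100001, weight = 2.
  m = 1110 → c = 1001100, weight = 3.
  m = 0001 → c = 1001101, weight = 4.
  m = 1001 → c = 0100000, weight = 1.
  m = 0101 → c = 0010001, weight = 2.
  m = 1101 → c = 1111100, weight = 5.
  m = 0011 → c = 0110000, weight = 2.
  m = 1011 → c = 1011101, weight = 5.
  m = 0111 → c = 1101100, weight = 4.
  m = 1111 → c = 0000001, weight = 1.
Tally weights:
  weight 0: 1 codewords.
  weight 1: 3 codewords.
  weight 2: 3 codewords.
  weight 3: 2 codewords.
  weight 4: 3 codewords.
  weight 5: 3 codewords.
  weight 6: 1 codewords.
Minimum distance d = smallest w > 0 with A_w > 0 = 1.
Sanity: Σ A_w = 16 = 2^4 = 16 ✓.


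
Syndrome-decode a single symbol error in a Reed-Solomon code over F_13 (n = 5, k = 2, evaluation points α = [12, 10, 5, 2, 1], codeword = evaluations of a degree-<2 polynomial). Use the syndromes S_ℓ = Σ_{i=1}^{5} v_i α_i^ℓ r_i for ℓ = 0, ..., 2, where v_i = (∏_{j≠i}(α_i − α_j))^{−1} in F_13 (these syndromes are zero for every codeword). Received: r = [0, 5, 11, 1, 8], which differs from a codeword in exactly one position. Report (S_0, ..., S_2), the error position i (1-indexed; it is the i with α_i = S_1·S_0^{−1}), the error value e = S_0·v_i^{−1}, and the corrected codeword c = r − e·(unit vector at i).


S = (4, 8, 3), error at position 4, error magnitude e = 2, c = [0, 5, 11, 12, 8].

Step 1: column multipliers v_i = (∏_{j≠i}(α_i − α_j))^{−1} mod 13.
  i = 1 (α = 12): (12−10)(12−5)(12−2)(12−1) = 2·7·10·11 = 1540 ≡ 6, so v_1 = 6^{−1} = 11 (mod 13).
  i = 2 (α = 10): (10−12)(10−5)(10−2)(10−1) = (−2)·5·8·9 = −720 ≡ 8, so v_2 = 8^{−1} = 5 (mod 13).
  i = 3 (α = 5): (5−12)(5−10)(5−2)(5−1) = (−7)·(−5)·3·4 = 420 ≡ 4, so v_3 = 4^{−1} = 10 (mod 13).
  i = 4 (α = 2): (2−12)(2−10)(2−5)(2−1) = (−10)·(−8)·(−3)·1 = −240 ≡ 7, so v_4 = 7^{−1} = 2 (mod 13).
  i = 5 (α = 1): (1−12)(1−10)(1−5)(1−2) = (−11)·(−9)·(−4)·(−1) = 396 ≡ 6, so v_5 = 6^{−1} = 11 (mod 13).
  v = [11, 5, 10, 2, 11].
Step 2: syndromes of r = [0, 5, 11, 1, 8] (all sums mod 13).
  S_0 = Σ v_i r_i = 11·0 + 5·5 + 10·11 + 2·1 + 11·8 = 225 ≡ 4.
  S_1 = Σ v_i α_i r_i = 11·12·0 + 5·10·5 + 10·5·11 + 2·2·1 + 11·1·8 = 892 ≡ 8.
  α_i^2 mod 13 = [1, 9, 12, 4, 1].
  S_2 = Σ v_i α_i^2 r_i = 11·1·0 + 5·9·5 + 10·12·11 + 2·4·1 + 11·1·8 = 1641 ≡ 3.
  S = (4, 8, 3) ≠ 0, so r is not a codeword (an error is present).
Step 3: locate the error. For a single error e at position i, S_ℓ = v_i·e·α_i^ℓ, so α_err = S_1/S_0.
  S_0^{−1} = 4^{−1} = 10 (mod 13), so α_err = 8·10 = 80 ≡ 2 = α_4. Error position i = 4.
  Consistency check: S_2/S_1 = 3·5 = 15 ≡ 2 = α_err ✓ (single-error assumption holds).
Step 4: error magnitude e = S_0/v_4 = S_0·∏_{j≠4}(α_4 − α_j) = 4·7 = 28 ≡ 2 (mod 13).
Step 5: correct position 4: c_4 = r_4 − e = 1 − 2 ≡ 12 (mod 13). Hence c = [0, 5, 11, 12, 8].
  Check: interpolating c through the α_i gives m(x) = 4 + 4·x (degree < 2) with m(α_i) = c_i for every i, so c is indeed a codeword.


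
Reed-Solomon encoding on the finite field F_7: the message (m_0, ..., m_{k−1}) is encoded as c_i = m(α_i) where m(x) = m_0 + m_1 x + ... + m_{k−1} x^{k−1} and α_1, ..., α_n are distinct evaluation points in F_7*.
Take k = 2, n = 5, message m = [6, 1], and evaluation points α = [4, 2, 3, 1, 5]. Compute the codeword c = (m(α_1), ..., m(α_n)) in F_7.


c = [3, 1, 2, 0, 4]

Message polynomial: m(x) = 6 + 1·x (mod 7).
For each evaluation point α_i, compute m(α_i) mod 7:
  α_1 = 4: Horner steps 1 → 3, so m(4) = 3.
  α_2 = 2: Horner steps 1 → 1, so m(2) = 1.
  α_3 = 3: Horner steps 1 → 2, so m(3) = 2.
  α_4 = 1: Horner steps 1 → 0, so m(1) = 0.
  α_5 = 5: Horner steps 1 → 4, so m(5) = 4.
Codeword c = [3, 1, 2, 0, 4] ∈ F_7^5.


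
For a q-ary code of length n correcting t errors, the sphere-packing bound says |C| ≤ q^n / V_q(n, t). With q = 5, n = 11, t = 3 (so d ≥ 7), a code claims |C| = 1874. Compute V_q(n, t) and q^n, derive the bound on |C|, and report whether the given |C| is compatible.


V_q(n, t) = 11485, q^n = 48828125, Hamming bound = 4251, |C| = 1874 ≤ bound (satisfied).

Step 1: Compute V_q(n, t) = Σ_{j=0}^3 C(n, j) (q−1)^j.
  j = 0: C(11,0)·(4)^0 = 1·1 = 1.
  j = 1: C(11,1)·(4)^1 = 11·4 = 44.
  j = 2: C(11,2)·(4)^2 = 55·16 = 880.
  j = 3: C(11,3)·(4)^3 = 165·64 = 10560.
  V_q(n, t) = 1 + 44 + 880 + 10560 = 11485.
Step 2: q^n = 5^11 = 48828125.
Step 3: Hamming bound ⌊q^n / V_q(n,t)⌋ = ⌊48828125/11485⌋ = 4251.
Step 4: Compare |C| = 1874 to 4251: satisfied.
The claimed |C| lies below the Hamming bound.


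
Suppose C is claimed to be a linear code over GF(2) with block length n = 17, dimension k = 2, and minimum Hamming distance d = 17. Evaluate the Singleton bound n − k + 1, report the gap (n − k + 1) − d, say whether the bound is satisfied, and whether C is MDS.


Singleton RHS = n − k + 1 = 16, slack = -1, bound violated (no such code; not MDS).

Singleton bound: d ≤ n − k + 1.
Here n = 17, k = 2, so n − k + 1 = 16.
Given d = 17, check d ≤ 16: NO.
Slack = (n − k + 1) − d = -1.
The slack is negative: d = 17 exceeds n − k + 1 = 16 by 1, so the Singleton bound is violated and no linear [17, 2, 17]_2 code can exist. In particular it is not MDS (MDS requires d = n − k + 1 exactly).
Description: the claimed parameters are [17, 2, 17]_2; such a code would be impossible (violates the Singleton bound).


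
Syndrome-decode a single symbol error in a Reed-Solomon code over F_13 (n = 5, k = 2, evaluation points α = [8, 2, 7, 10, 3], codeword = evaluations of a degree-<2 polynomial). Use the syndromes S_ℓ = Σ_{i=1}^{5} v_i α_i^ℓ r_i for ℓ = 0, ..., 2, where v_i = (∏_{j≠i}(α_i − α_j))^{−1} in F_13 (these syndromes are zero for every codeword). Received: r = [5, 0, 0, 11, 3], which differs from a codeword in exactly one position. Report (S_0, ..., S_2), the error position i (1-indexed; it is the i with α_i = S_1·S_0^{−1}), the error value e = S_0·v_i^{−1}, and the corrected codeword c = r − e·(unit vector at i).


S = (3, 8, 4), error at position 3, error magnitude e = 11, c = [5, 0, 2, 11, 3].

Step 1: column multipliers v_i = (∏_{j≠i}(α_i − α_j))^{−1} mod 13.
  i = 1 (α = 8): (8−2)(8−7)(8−10)(8−3) = 6·1·(−2)·5 = −60 ≡ 5, so v_1 = 5^{−1} = 8 (mod 13).
  i = 2 (α = 2): (2−8)(2−7)(2−10)(2−3) = (−6)·(−5)·(−8)·(−1) = 240 ≡ 6, so v_2 = 6^{−1} = 11 (mod 13).
  i = 3 (α = 7): (7−8)(7−2)(7−10)(7−3) = (−1)·5·(−3)·4 = 60 ≡ 8, so v_3 = 8^{−1} = 5 (mod 13).
  i = 4 (α = 10): (10−8)(10−2)(10−7)(10−3) = 2·8·3·7 = 336 ≡ 11, so v_4 = 11^{−1} = 6 (mod 13).
  i = 5 (α = 3): (3−8)(3−2)(3−7)(3−10) = (−5)·1·(−4)·(−7) = −140 ≡ 3, so v_5 = 3^{−1} = 9 (mod 13).
  v = [8, 11, 5, 6, 9].
Step 2: syndromes of r = [5, 0, 0, 11, 3] (all sums mod 13).
  S_0 = Σ v_i r_i = 8·5 + 11·0 + 5·0 + 6·11 + 9·3 = 133 ≡ 3.
  S_1 = Σ v_i α_i r_i = 8·8·5 + 11·2·0 + 5·7·0 + 6·10·11 + 9·3·3 = 1061 ≡ 8.
  α_i^2 mod 13 = [12, 4, 10, 9, 9].
  S_2 = Σ v_i α_i^2 r_i = 8·12·5 + 11·4·0 + 5·10·0 + 6·9·11 + 9·9·3 = 1317 ≡ 4.
  S = (3, 8, 4) ≠ 0, so r is not a codeword (an error is present).
Step 3: locate the error. For a single error e at position i, S_ℓ = v_i·e·α_i^ℓ, so α_err = S_1/S_0.
  S_0^{−1} = 3^{−1} = 9 (mod 13), so α_err = 8·9 = 72 ≡ 7 = α_3. Error position i = 3.
  Consistency check: S_2/S_1 = 4·5 = 20 ≡ 7 = α_err ✓ (single-error assumption holds).
Step 4: error magnitude e = S_0/v_3 = S_0·∏_{j≠3}(α_3 − α_j) = 3·8 = 24 ≡ 11 (mod 13).
Step 5: correct position 3: c_3 = r_3 − e = 0 − 11 ≡ 2 (mod 13). Hence c = [5, 0, 2, 11, 3].
  Check: interpolating c through the α_i gives m(x) = 7 + 3·x (degree < 2) with m(α_i) = c_i for every i, so c is indeed a codeword.


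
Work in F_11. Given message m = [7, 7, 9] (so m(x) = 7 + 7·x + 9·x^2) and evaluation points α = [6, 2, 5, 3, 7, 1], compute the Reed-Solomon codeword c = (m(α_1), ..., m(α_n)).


c = [10, 2, 3, 10, 2, 1]

Message polynomial: m(x) = 7 + 7·x + 9·x^2 (mod 11).
For each evaluation point α_i, compute m(α_i) mod 11:
  α_1 = 6: Horner steps 9 → 6 → 10, so m(6) = 10.
  α_2 = 2: Horner steps 9 → 3 → 2, so m(2) = 2.
  α_3 = 5: Horner steps 9 → 8 → 3, so m(5) = 3.
  α_4 = 3: Horner steps 9 → 1 → 10, so m(3) = 10.
  α_5 = 7: Horner steps 9 → 4 → 2, so m(7) = 2.
  α_6 = 1: Horner steps 9 → 5 → 1, so m(1) = 1.
Codeword c = [10, 2, 3, 10, 2, 1] ∈ F_11^6.


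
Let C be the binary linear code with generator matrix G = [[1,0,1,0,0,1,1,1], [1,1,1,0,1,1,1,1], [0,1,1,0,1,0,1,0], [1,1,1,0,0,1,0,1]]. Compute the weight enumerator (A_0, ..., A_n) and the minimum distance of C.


Weight distribution: A_0 = 1, A_2 = 6, A_3 = 1, A_4 = 1, A_5 = 6, A_7 = 1. Minimum distance d = 2.

Enumerate all 2^4 = 16 messages m ∈ F_2^4.
For each, compute codeword c = mG in F_2^8, then tally its weight.
  m = 0000 → c = 00000000, weight = 0.
  m = 1000 → c = 10100111, weight = 5.
  m = 0100 → c = 11101111, weight = 7.
  m = 1100 → c = 01001000, weight = 2.
  m = 0010 → c = 01101010, weight = 4.
  m = 1010 → c = 11001101, weight = 5.
  m = 0110 → c = 10000101, weight = 3.
  m = 1110 → c = 00100010, weight = 2.
  m = 0001 → c = 11100101, weight = 5.
  m = 1001 → c = 01000010, weight = 2.
  m = 0101 → c = 00001010, weight = 2.
  m = 1101 → c = 10101101, weight = 5.
  m = 0011 → c = 10001111, weight = 5.
  m = 1011 → c = 00101000, weight = 2.
  m = 0111 → c = 01100000, weight = 2.
  m = 1111 → c = 11000111, weight = 5.
Tally weights:
  weight 0: 1 codewords.
  weight 2: 6 codewords.
  weight 3: 1 codewords.
  weight 4: 1 codewords.
  weight 5: 6 codewords.
  weight 7: 1 codewords.
Minimum distance d = smallest w > 0 with A_w > 0 = 2.
Sanity: Σ A_w = 16 = 2^4 = 16 ✓.


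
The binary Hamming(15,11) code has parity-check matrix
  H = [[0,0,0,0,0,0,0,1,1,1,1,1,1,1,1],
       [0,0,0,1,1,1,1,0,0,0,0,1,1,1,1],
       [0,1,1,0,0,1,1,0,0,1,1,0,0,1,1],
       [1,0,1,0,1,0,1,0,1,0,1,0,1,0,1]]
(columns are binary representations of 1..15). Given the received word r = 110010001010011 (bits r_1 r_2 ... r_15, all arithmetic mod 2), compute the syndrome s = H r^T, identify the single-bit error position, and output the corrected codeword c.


s = (0, 1, 0, 1)^T, error position = 5, corrected codeword c = 110000001010011

Compute s = H r^T mod 2 one row at a time:
  s_1 = 0 + 1 + 0 + 1 + 0 + 0 + 1 + 1 = 4 ≡ 0 (mod 2).
  s_2 = 0 + 1 + 0 + 0 + 0 + 0 + 1 + 1 = 3 ≡ 1 (mod 2).
  s_3 = 1 + 0 + 0 + 0 + 0 + 1 + 1 + 1 = 4 ≡ 0 (mod 2).
  s_4 = 1 + 0 + 1 + 0 + 1 + 1 + 0 + 1 = 5 ≡ 1 (mod 2).
s = (0, 1, 0, 1)^T — this equals column 5 of H (binary 0101), so error is at position 5.
Correct: flip bit 5 of r = 110010001010011 to get c = 110000001010011.


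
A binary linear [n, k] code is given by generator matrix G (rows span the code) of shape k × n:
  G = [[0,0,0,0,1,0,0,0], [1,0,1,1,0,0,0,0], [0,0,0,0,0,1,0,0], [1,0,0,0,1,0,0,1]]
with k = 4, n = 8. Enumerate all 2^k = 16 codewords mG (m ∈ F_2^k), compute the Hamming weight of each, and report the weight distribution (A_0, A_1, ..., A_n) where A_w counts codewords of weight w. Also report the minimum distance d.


Weight distribution: A_0 = 1, A_1 = 2, A_2 = 2, A_3 = 4, A_4 = 5, A_5 = 2. Minimum distance d = 1.

Enumerate all 2^4 = 16 messages m ∈ F_2^4.
For each, compute codeword c = mG in F_2^8, then tally its weight.
  m = 0000 → c = 00000000, weight = 0.
  m = 1000 → c = 00001000, weight = 1.
  m = 0100 → c = 10110000, weight = 3.
  m = 1100 → c = 10111000, weight = 4.
  m = 0010 → c = 00000100, weight = 1.
  m = 1010 → c = 00001100, weight = 2.
  m = 0110 → c = 10110100, weight = 4.
  m = 1110 → c = 10111100, weight = 5.
  m = 0001 → c = 10001001, weight = 3.
  m = 1001 → c = 10000001, weight = 2.
  m = 0101 → c = 00111001, weight = 4.
  m = 1101 → c = 00110001, weight = 3.
  m = 0011 → c = 10001101, weight = 4.
  m = 1011 → c = 10000101, weight = 3.
  m = 0111 → c = 00111101, weight = 5.
  m = 1111 → c = 00110101, weight = 4.
Tally weights:
  weight 0: 1 codewords.
  weight 1: 2 codewords.
  weight 2: 2 codewords.
  weight 3: 4 codewords.
  weight 4: 5 codewords.
  weight 5: 2 codewords.
Minimum distance d = smallest w > 0 with A_w > 0 = 1.
Sanity: Σ A_w = 16 = 2^4 = 16 ✓.


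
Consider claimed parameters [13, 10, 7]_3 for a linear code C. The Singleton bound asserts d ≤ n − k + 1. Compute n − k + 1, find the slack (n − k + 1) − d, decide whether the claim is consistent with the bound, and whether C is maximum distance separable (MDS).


Singleton RHS = n − k + 1 = 4, slack = -3, bound violated (no such code; not MDS).

Singleton bound: d ≤ n − k + 1.
Here n = 13, k = 10, so n − k + 1 = 4.
Given d = 7, check d ≤ 4: NO.
Slack = (n − k + 1) − d = -3.
The slack is negative: d = 7 exceeds n − k + 1 = 4 by 3, so the Singleton bound is violated and no linear [13, 10, 7]_3 code can exist. In particular it is not MDS (MDS requires d = n − k + 1 exactly).
Description: the claimed parameters are [13, 10, 7]_3; such a code would be impossible (violates the Singleton bound).


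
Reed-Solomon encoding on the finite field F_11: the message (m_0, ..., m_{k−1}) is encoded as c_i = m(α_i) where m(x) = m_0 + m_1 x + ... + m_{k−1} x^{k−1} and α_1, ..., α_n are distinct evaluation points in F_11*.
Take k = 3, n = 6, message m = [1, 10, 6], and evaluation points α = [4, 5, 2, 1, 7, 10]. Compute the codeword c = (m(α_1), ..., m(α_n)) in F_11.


c = [5, 3, 1, 6, 2, 8]

Message polynomial: m(x) = 1 + 10·x + 6·x^2 (mod 11).
For each evaluation point α_i, compute m(α_i) mod 11:
  α_1 = 4: Horner steps 6 → 1 → 5, so m(4) = 5.
  α_2 = 5: Horner steps 6 → 7 → 3, so m(5) = 3.
  α_3 = 2: Horner steps 6 → 0 → 1, so m(2) = 1.
  α_4 = 1: Horner steps 6 → 5 → 6, so m(1) = 6.
  α_5 = 7: Horner steps 6 → 8 → 2, so m(7) = 2.
  α_6 = 10: Horner steps 6 → 4 → 8, so m(10) = 8.
Codeword c = [5, 3, 1, 6, 2, 8] ∈ F_11^6.


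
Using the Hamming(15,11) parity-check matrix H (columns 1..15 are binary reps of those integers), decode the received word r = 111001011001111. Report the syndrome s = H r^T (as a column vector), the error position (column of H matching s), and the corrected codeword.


s = (0, 1, 1, 1)^T, error position = 7, corrected codeword c = 111001111001111

Compute s = H r^T mod 2 one row at a time:
  s_1 = 1 + 1 + 0 + 0 + 1 + 1 + 1 + 1 = 6 ≡ 0 (mod 2).
  s_2 = 0 + 0 + 1 + 0 + 1 + 1 + 1 + 1 = 5 ≡ 1 (mod 2).
  s_3 = 1 + 1 + 1 + 0 + 0 + 0 + 1 + 1 = 5 ≡ 1 (mod 2).
  s_4 = 1 + 1 + 0 + 0 + 1 + 0 + 1 + 1 = 5 ≡ 1 (mod 2).
s = (0, 1, 1, 1)^T — this equals column 7 of H (binary 0111), so error is at position 7.
Correct: flip bit 7 of r = 111001011001111 to get c = 111001111001111.


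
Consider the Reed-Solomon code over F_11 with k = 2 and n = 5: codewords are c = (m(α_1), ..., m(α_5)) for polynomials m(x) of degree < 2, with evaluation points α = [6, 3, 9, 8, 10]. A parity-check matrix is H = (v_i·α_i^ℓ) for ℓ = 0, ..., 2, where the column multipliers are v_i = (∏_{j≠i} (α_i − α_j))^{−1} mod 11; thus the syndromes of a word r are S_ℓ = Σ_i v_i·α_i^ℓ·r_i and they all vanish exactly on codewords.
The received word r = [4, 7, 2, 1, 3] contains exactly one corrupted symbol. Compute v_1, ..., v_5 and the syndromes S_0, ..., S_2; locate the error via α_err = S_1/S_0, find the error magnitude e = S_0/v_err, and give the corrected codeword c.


S = (1, 6, 3), error at position 1, error magnitude e = 5, c = [10, 7, 2, 1, 3].

Step 1: column multipliers v_i = (∏_{j≠i}(α_i − α_j))^{−1} mod 11.
  i = 1 (α = 6): (6−3)(6−9)(6−8)(6−10) = 3·(−3)·(−2)·(−4) = −72 ≡ 5, so v_1 = 5^{−1} = 9 (mod 11).
  i = 2 (α = 3): (3−6)(3−9)(3−8)(3−10) = (−3)·(−6)·(−5)·(−7) = 630 ≡ 3, so v_2 = 3^{−1} = 4 (mod 11).
  i = 3 (α = 9): (9−6)(9−3)(9−8)(9−10) = 3·6·1·(−1) = −18 ≡ 4, so v_3 = 4^{−1} = 3 (mod 11).
  i = 4 (α = 8): (8−6)(8−3)(8−9)(8−10) = 2·5·(−1)·(−2) = 20 ≡ 9, so v_4 = 9^{−1} = 5 (mod 11).
  i = 5 (α = 10): (10−6)(10−3)(10−9)(10−8) = 4·7·1·2 = 56 ≡ 1, so v_5 = 1^{−1} = 1 (mod 11).
  v = [9, 4, 3, 5, 1].
Step 2: syndromes of r = [4, 7, 2, 1, 3] (all sums mod 11).
  S_0 = Σ v_i r_i = 9·4 + 4·7 + 3·2 + 5·1 + 1·3 = 78 ≡ 1.
  S_1 = Σ v_i α_i r_i = 9·6·4 + 4·3·7 + 3·9·2 + 5·8·1 + 1·10·3 = 424 ≡ 6.
  α_i^2 mod 11 = [3, 9, 4, 9, 1].
  S_2 = Σ v_i α_i^2 r_i = 9·3·4 + 4·9·7 + 3·4·2 + 5·9·1 + 1·1·3 = 432 ≡ 3.
  S = (1, 6, 3) ≠ 0, so r is not a codeword (an error is present).
Step 3: locate the error. For a single error e at position i, S_ℓ = v_i·e·α_i^ℓ, so α_err = S_1/S_0.
  S_0^{−1} = 1^{−1} = 1 (mod 11), so α_err = 6·1 = 6 ≡ 6 = α_1. Error position i = 1.
  Consistency check: S_2/S_1 = 3·2 = 6 ≡ 6 = α_err ✓ (single-error assumption holds).
Step 4: error magnitude e = S_0/v_1 = S_0·∏_{j≠1}(α_1 − α_j) = 1·5 = 5 ≡ 5 (mod 11).
Step 5: correct position 1: c_1 = r_1 − e = 4 − 5 ≡ 10 (mod 11). Hence c = [10, 7, 2, 1, 3].
  Check: interpolating c through the α_i gives m(x) = 4 + 1·x (degree < 2) with m(α_i) = c_i for every i, so c is indeed a codeword.


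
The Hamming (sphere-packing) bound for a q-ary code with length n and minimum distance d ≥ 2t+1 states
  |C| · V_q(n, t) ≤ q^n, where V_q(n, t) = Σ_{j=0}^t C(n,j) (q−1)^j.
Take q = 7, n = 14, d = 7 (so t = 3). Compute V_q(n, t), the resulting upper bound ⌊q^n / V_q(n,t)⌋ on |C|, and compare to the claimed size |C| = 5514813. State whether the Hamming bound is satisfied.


V_q(n, t) = 81985, q^n = 678223072849, Hamming bound = 8272526, |C| = 5514813 ≤ bound (satisfied).

Step 1: Compute V_q(n, t) = Σ_{j=0}^3 C(n, j) (q−1)^j.
  j = 0: C(14,0)·(6)^0 = 1·1 = 1.
  j = 1: C(14,1)·(6)^1 = 14·6 = 84.
  j = 2: C(14,2)·(6)^2 = 91·36 = 3276.
  j = 3: C(14,3)·(6)^3 = 364·216 = 78624.
  V_q(n, t) = 1 + 84 + 3276 + 78624 = 81985.
Step 2: q^n = 7^14 = 678223072849.
Step 3: Hamming bound ⌊q^n / V_q(n,t)⌋ = ⌊678223072849/81985⌋ = 8272526.
Step 4: Compare |C| = 5514813 to 8272526: satisfied.
The claimed |C| lies below the Hamming bound.


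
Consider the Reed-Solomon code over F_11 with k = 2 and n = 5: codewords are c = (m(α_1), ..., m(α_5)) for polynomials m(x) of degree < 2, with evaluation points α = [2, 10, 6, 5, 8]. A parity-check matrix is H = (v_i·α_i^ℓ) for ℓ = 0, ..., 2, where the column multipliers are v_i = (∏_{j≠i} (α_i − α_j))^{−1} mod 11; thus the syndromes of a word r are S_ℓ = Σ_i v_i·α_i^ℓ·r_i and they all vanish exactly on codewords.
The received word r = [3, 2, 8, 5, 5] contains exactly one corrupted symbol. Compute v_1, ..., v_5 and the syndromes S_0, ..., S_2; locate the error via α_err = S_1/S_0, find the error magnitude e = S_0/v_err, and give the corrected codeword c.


S = (10, 6, 8), error at position 4, error magnitude e = 1, c = [3, 2, 8, 4, 5].

Step 1: column multipliers v_i = (∏_{j≠i}(α_i − α_j))^{−1} mod 11.
  i = 1 (α = 2): (2−10)(2−6)(2−5)(2−8) = (−8)·(−4)·(−3)·(−6) = 576 ≡ 4, so v_1 = 4^{−1} = 3 (mod 11).
  i = 2 (α = 10): (10−2)(10−6)(10−5)(10−8) = 8·4·5·2 = 320 ≡ 1, so v_2 = 1^{−1} = 1 (mod 11).
  i = 3 (α = 6): (6−2)(6−10)(6−5)(6−8) = 4·(−4)·1·(−2) = 32 ≡ 10, so v_3 = 10^{−1} = 10 (mod 11).
  i = 4 (α = 5): (5−2)(5−10)(5−6)(5−8) = 3·(−5)·(−1)·(−3) = −45 ≡ 10, so v_4 = 10^{−1} = 10 (mod 11).
  i = 5 (α = 8): (8−2)(8−10)(8−6)(8−5) = 6·(−2)·2·3 = −72 ≡ 5, so v_5 = 5^{−1} = 9 (mod 11).
  v = [3, 1, 10, 10, 9].
Step 2: syndromes of r = [3, 2, 8, 5, 5] (all sums mod 11).
  S_0 = Σ v_i r_i = 3·3 + 1·2 + 10·8 + 10·5 + 9·5 = 186 ≡ 10.
  S_1 = Σ v_i α_i r_i = 3·2·3 + 1·10·2 + 10·6·8 + 10·5·5 + 9·8·5 = 1128 ≡ 6.
  α_i^2 mod 11 = [4, 1, 3, 3, 9].
  S_2 = Σ v_i α_i^2 r_i = 3·4·3 + 1·1·2 + 10·3·8 + 10·3·5 + 9·9·5 = 833 ≡ 8.
  S = (10, 6, 8) ≠ 0, so r is not a codeword (an error is present).
Step 3: locate the error. For a single error e at position i, S_ℓ = v_i·e·α_i^ℓ, so α_err = S_1/S_0.
  S_0^{−1} = 10^{−1} = 10 (mod 11), so α_err = 6·10 = 60 ≡ 5 = α_4. Error position i = 4.
  Consistency check: S_2/S_1 = 8·2 = 16 ≡ 5 = α_err ✓ (single-error assumption holds).
Step 4: error magnitude e = S_0/v_4 = S_0·∏_{j≠4}(α_4 − α_j) = 10·10 = 100 ≡ 1 (mod 11).
Step 5: correct position 4: c_4 = r_4 − e = 5 − 1 ≡ 4 (mod 11). Hence c = [3, 2, 8, 4, 5].
  Check: interpolating c through the α_i gives m(x) = 6 + 4·x (degree < 2) with m(α_i) = c_i for every i, so c is indeed a codeword.


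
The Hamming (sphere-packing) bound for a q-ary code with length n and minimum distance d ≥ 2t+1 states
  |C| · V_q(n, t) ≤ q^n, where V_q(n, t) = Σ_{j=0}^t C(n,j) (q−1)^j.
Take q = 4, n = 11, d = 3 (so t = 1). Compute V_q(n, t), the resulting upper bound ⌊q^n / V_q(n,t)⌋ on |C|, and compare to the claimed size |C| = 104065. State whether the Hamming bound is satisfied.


V_q(n, t) = 34, q^n = 4194304, Hamming bound = 123361, |C| = 104065 ≤ bound (satisfied).

Step 1: Compute V_q(n, t) = Σ_{j=0}^1 C(n, j) (q−1)^j.
  j = 0: C(11,0)·(3)^0 = 1·1 = 1.
  j = 1: C(11,1)·(3)^1 = 11·3 = 33.
  V_q(n, t) = 1 + 33 = 34.
Step 2: q^n = 4^11 = 4194304.
Step 3: Hamming bound ⌊q^n / V_q(n,t)⌋ = ⌊4194304/34⌋ = 123361.
Step 4: Compare |C| = 104065 to 123361: satisfied.
The claimed |C| lies below the Hamming bound.


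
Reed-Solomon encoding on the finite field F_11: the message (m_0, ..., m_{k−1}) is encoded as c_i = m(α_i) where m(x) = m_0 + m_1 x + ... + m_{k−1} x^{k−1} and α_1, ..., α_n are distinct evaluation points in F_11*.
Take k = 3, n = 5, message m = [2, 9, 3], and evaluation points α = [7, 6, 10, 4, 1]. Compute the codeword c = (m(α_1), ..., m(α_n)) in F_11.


c = [3, 10, 7, 9, 3]

Message polynomial: m(x) = 2 + 9·x + 3·x^2 (mod 11).
For each evaluation point α_i, compute m(α_i) mod 11:
  α_1 = 7: Horner steps 3 → 8 → 3, so m(7) = 3.
  α_2 = 6: Horner steps 3 → 5 → 10, so m(6) = 10.
  α_3 = 10: Horner steps 3 → 6 → 7, so m(10) = 7.
  α_4 = 4: Horner steps 3 → 10 → 9, so m(4) = 9.
  α_5 = 1: Horner steps 3 → 1 → 3, so m(1) = 3.
Codeword c = [3, 10, 7, 9, 3] ∈ F_11^5.


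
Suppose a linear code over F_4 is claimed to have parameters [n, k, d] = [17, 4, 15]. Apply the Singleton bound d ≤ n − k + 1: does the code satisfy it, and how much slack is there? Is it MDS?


Singleton RHS = n − k + 1 = 14, slack = -1, bound violated (no such code; not MDS).

Singleton bound: d ≤ n − k + 1.
Here n = 17, k = 4, so n − k + 1 = 14.
Given d = 15, check d ≤ 14: NO.
Slack = (n − k + 1) − d = -1.
The slack is negative: d = 15 exceeds n − k + 1 = 14 by 1, so the Singleton bound is violated and no linear [17, 4, 15]_4 code can exist. In particular it is not MDS (MDS requires d = n − k + 1 exactly).
Description: the claimed parameters are [17, 4, 15]_4; such a code would be impossible (violates the Singleton bound).


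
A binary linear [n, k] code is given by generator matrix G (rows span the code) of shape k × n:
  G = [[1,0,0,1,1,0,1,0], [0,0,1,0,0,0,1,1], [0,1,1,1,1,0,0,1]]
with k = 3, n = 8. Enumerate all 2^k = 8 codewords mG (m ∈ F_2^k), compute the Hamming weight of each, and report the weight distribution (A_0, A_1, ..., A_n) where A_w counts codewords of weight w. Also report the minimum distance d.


Weight distribution: A_0 = 1, A_2 = 1, A_3 = 1, A_4 = 2, A_5 = 3. Minimum distance d = 2.

Enumerate all 2^3 = 8 messages m ∈ F_2^3.
For each, compute codeword c = mG in F_2^8, then tally its weight.
  m = 000 → c = 00000000, weight = 0.
  m = 100 → c = 10011010, weight = 4.
  m = 010 → c = 00100011, weight = 3.
  m = 110 → c = 10111001, weight = 5.
  m = 001 → c = 01111001, weight = 5.
  m = 101 → c = 11100011, weight = 5.
  m = 011 → c = 01011010, weight = 4.
  m = 111 → c = 11000000, weight = 2.
Tally weights:
  weight 0: 1 codewords.
  weight 2: 1 codewords.
  weight 3: 1 codewords.
  weight 4: 2 codewords.
  weight 5: 3 codewords.
Minimum distance d = smallest w > 0 with A_w > 0 = 2.
Sanity: Σ A_w = 8 = 2^3 = 8 ✓.


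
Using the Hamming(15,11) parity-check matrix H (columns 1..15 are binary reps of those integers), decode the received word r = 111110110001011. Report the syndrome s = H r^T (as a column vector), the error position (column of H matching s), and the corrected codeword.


s = (0, 0, 1, 1)^T, error position = 3, corrected codeword c = 110110110001011

Compute s = H r^T mod 2 one row at a time:
  s_1 = 1 + 0 + 0 + 0 + 1 + 0 + 1 + 1 = 4 ≡ 0 (mod 2).
  s_2 = 1 + 1 + 0 + 1 + 1 + 0 + 1 + 1 = 6 ≡ 0 (mod 2).
  s_3 = 1 + 1 + 0 + 1 + 0 + 0 + 1 + 1 = 5 ≡ 1 (mod 2).
  s_4 = 1 + 1 + 1 + 1 + 0 + 0 + 0 + 1 = 5 ≡ 1 (mod 2).
s = (0, 0, 1, 1)^T — this equals column 3 of H (binary 0011), so error is at position 3.
Correct: flip bit 3 of r = 111110110001011 to get c = 110110110001011.


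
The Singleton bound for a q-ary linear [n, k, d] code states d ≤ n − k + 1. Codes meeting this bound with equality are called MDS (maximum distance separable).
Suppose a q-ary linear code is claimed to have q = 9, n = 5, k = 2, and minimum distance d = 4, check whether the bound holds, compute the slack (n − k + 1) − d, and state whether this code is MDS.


Singleton RHS = n − k + 1 = 4, slack = 0, bound satisfied, MDS.

Singleton bound: d ≤ n − k + 1.
Here n = 5, k = 2, so n − k + 1 = 4.
Given d = 4, check d ≤ 4: YES.
Slack = (n − k + 1) − d = 0.
The code is MDS (slack = 0).
Description: the claimed parameters are [5, 2, 4]_9; such a code would be MDS (meets Singleton bound).


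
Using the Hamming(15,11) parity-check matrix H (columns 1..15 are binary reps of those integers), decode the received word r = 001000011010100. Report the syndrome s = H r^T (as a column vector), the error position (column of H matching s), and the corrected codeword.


s = (0, 1, 0, 0)^T, error position = 4, corrected codeword c = 001100011010100

Compute s = H r^T mod 2 one row at a time:
  s_1 = 1 + 1 + 0 + 1 + 0 + 1 + 0 + 0 = 4 ≡ 0 (mod 2).
  s_2 = 0 + 0 + 0 + 0 + 0 + 1 + 0 + 0 = 1 ≡ 1 (mod 2).
  s_3 = 0 + 1 + 0 + 0 + 0 + 1 + 0 + 0 = 2 ≡ 0 (mod 2).
  s_4 = 0 + 1 + 0 + 0 + 1 + 1 + 1 + 0 = 4 ≡ 0 (mod 2).
s = (0, 1, 0, 0)^T — this equals column 4 of H (binary 0100), so error is at position 4.
Correct: flip bit 4 of r = 001000011010100 to get c = 001100011010100.


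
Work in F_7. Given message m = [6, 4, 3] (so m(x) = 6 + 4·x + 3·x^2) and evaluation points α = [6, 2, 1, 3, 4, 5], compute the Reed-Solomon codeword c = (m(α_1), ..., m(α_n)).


c = [5, 5, 6, 3, 0, 3]

Message polynomial: m(x) = 6 + 4·x + 3·x^2 (mod 7).
For each evaluation point α_i, compute m(α_i) mod 7:
  α_1 = 6: Horner steps 3 → 1 → 5, so m(6) = 5.
  α_2 = 2: Horner steps 3 → 3 → 5, so m(2) = 5.
  α_3 = 1: Horner steps 3 → 0 → 6, so m(1) = 6.
  α_4 = 3: Horner steps 3 → 6 → 3, so m(3) = 3.
  α_5 = 4: Horner steps 3 → 2 → 0, so m(4) = 0.
  α_6 = 5: Horner steps 3 → 5 → 3, so m(5) = 3.
Codeword c = [5, 5, 6, 3, 0, 3] ∈ F_7^6.


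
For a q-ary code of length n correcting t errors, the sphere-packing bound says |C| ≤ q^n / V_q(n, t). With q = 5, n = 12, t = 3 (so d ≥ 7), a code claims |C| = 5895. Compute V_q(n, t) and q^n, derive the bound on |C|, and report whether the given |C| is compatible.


V_q(n, t) = 15185, q^n = 244140625, Hamming bound = 16077, |C| = 5895 ≤ bound (satisfied).

Step 1: Compute V_q(n, t) = Σ_{j=0}^3 C(n, j) (q−1)^j.
  j = 0: C(12,0)·(4)^0 = 1·1 = 1.
  j = 1: C(12,1)·(4)^1 = 12·4 = 48.
  j = 2: C(12,2)·(4)^2 = 66·16 = 1056.
  j = 3: C(12,3)·(4)^3 = 220·64 = 14080.
  V_q(n, t) = 1 + 48 + 1056 + 14080 = 15185.
Step 2: q^n = 5^12 = 244140625.
Step 3: Hamming bound ⌊q^n / V_q(n,t)⌋ = ⌊244140625/15185⌋ = 16077.
Step 4: Compare |C| = 5895 to 16077: satisfied.
The claimed |C| lies below the Hamming bound.


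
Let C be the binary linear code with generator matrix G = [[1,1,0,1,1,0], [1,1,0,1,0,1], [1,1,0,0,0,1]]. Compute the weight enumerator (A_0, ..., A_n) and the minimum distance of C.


Weight distribution: A_0 = 1, A_1 = 1, A_2 = 1, A_3 = 3, A_4 = 2. Minimum distance d = 1.

Enumerate all 2^3 = 8 messages m ∈ F_2^3.
For each, compute codeword c = mG in F_2^6, then tally its weight.
  m = 000 → c = 000000, weight = 0.
  m = 100 → c = 110110, weight = 4.
  m = 010 → c = 110101, weight = 4.
  m = 110 → c = 000011, weight = 2.
  m = 001 → c = 110001, weight = 3.
  m = 101 → c = 000111, weight = 3.
  m = 011 → c = 000100, weight = 1.
  m = 111 → c = 110010, weight = 3.
Tally weights:
  weight 0: 1 codewords.
  weight 1: 1 codewords.
  weight 2: 1 codewords.
  weight 3: 3 codewords.
  weight 4: 2 codewords.
Minimum distance d = smallest w > 0 with A_w > 0 = 1.
Sanity: Σ A_w = 8 = 2^3 = 8 ✓.


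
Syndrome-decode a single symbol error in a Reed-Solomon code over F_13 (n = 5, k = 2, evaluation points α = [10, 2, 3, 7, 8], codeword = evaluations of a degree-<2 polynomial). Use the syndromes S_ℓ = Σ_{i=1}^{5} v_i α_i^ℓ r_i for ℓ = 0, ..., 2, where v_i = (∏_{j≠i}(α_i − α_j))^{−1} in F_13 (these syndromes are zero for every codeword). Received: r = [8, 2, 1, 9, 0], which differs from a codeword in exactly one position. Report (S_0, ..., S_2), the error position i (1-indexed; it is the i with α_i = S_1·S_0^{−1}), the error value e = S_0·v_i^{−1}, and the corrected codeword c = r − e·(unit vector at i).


S = (7, 8, 11), error at position 3, error magnitude e = 8, c = [8, 2, 6, 9, 0].

Step 1: column multipliers v_i = (∏_{j≠i}(α_i − α_j))^{−1} mod 13.
  i = 1 (α = 10): (10−2)(10−3)(10−7)(10−8) = 8·7·3·2 = 336 ≡ 11, so v_1 = 11^{−1} = 6 (mod 13).
  i = 2 (α = 2): (2−10)(2−3)(2−7)(2−8) = (−8)·(−1)·(−5)·(−6) = 240 ≡ 6, so v_2 = 6^{−1} = 11 (mod 13).
  i = 3 (α = 3): (3−10)(3−2)(3−7)(3−8) = (−7)·1·(−4)·(−5) = −140 ≡ 3, so v_3 = 3^{−1} = 9 (mod 13).
  i = 4 (α = 7): (7−10)(7−2)(7−3)(7−8) = (−3)·5·4·(−1) = 60 ≡ 8, so v_4 = 8^{−1} = 5 (mod 13).
  i = 5 (α = 8): (8−10)(8−2)(8−3)(8−7) = (−2)·6·5·1 = −60 ≡ 5, so v_5 = 5^{−1} = 8 (mod 13).
  v = [6, 11, 9, 5, 8].
Step 2: syndromes of r = [8, 2, 1, 9, 0] (all sums mod 13).
  S_0 = Σ v_i r_i = 6·8 + 11·2 + 9·1 + 5·9 + 8·0 = 124 ≡ 7.
  S_1 = Σ v_i α_i r_i = 6·10·8 + 11·2·2 + 9·3·1 + 5·7·9 + 8·8·0 = 866 ≡ 8.
  α_i^2 mod 13 = [9, 4, 9, 10, 12].
  S_2 = Σ v_i α_i^2 r_i = 6·9·8 + 11·4·2 + 9·9·1 + 5·10·9 + 8·12·0 = 1051 ≡ 11.
  S = (7, 8, 11) ≠ 0, so r is not a codeword (an error is present).
Step 3: locate the error. For a single error e at position i, S_ℓ = v_i·e·α_i^ℓ, so α_err = S_1/S_0.
  S_0^{−1} = 7^{−1} = 2 (mod 13), so α_err = 8·2 = 16 ≡ 3 = α_3. Error position i = 3.
  Consistency check: S_2/S_1 = 11·5 = 55 ≡ 3 = α_err ✓ (single-error assumption holds).
Step 4: error magnitude e = S_0/v_3 = S_0·∏_{j≠3}(α_3 − α_j) = 7·3 = 21 ≡ 8 (mod 13).
Step 5: correct position 3: c_3 = r_3 − e = 1 − 8 ≡ 6 (mod 13). Hence c = [8, 2, 6, 9, 0].
  Check: interpolating c through the α_i gives m(x) = 7 + 4·x (degree < 2) with m(α_i) = c_i for every i, so c is indeed a codeword.


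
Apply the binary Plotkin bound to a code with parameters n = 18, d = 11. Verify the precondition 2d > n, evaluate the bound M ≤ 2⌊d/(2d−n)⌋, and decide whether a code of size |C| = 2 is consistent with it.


Plotkin bound M ≤ 4; given |C| = 2 ≤ bound (satisfied).

Check applicability: 2d = 22, n = 18.
2d − n = 4 > 0, so Plotkin applies.
Compute d/(2d−n) = 11/4 ≈ 2.7500.
⌊d/(2d−n)⌋ = 2.
Plotkin bound: M ≤ 2·2 = 4.
Given |C| = 2, check: satisfied.
This |C| is below the Plotkin bound.


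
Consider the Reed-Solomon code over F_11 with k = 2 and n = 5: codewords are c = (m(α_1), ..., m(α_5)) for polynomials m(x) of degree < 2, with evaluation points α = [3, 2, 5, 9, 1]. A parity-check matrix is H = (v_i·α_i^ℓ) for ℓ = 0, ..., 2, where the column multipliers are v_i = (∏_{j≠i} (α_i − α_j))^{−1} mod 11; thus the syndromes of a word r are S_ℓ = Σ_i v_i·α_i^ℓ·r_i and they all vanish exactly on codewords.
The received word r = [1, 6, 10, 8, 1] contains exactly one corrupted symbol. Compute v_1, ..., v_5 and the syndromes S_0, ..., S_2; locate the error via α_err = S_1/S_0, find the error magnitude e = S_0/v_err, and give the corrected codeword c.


S = (6, 7, 10), error at position 1, error magnitude e = 1, c = [0, 6, 10, 8, 1].

Step 1: column multipliers v_i = (∏_{j≠i}(α_i − α_j))^{−1} mod 11.
  i = 1 (α = 3): (3−2)(3−5)(3−9)(3−1) = 1·(−2)·(−6)·2 = 24 ≡ 2, so v_1 = 2^{−1} = 6 (mod 11).
  i = 2 (α = 2): (2−3)(2−5)(2−9)(2−1) = (−1)·(−3)·(−7)·1 = −21 ≡ 1, so v_2 = 1^{−1} = 1 (mod 11).
  i = 3 (α = 5): (5−3)(5−2)(5−9)(5−1) = 2·3·(−4)·4 = −96 ≡ 3, so v_3 = 3^{−1} = 4 (mod 11).
  i = 4 (α = 9): (9−3)(9−2)(9−5)(9−1) = 6·7·4·8 = 1344 ≡ 2, so v_4 = 2^{−1} = 6 (mod 11).
  i = 5 (α = 1): (1−3)(1−2)(1−5)(1−9) = (−2)·(−1)·(−4)·(−8) = 64 ≡ 9, so v_5 = 9^{−1} = 5 (mod 11).
  v = [6, 1, 4, 6, 5].
Step 2: syndromes of r = [1, 6, 10, 8, 1] (all sums mod 11).
  S_0 = Σ v_i r_i = 6·1 + 1·6 + 4·10 + 6·8 + 5·1 = 105 ≡ 6.
  S_1 = Σ v_i α_i r_i = 6·3·1 + 1·2·6 + 4·5·10 + 6·9·8 + 5·1·1 = 667 ≡ 7.
  α_i^2 mod 11 = [9, 4, 3, 4, 1].
  S_2 = Σ v_i α_i^2 r_i = 6·9·1 + 1·4·6 + 4·3·10 + 6·4·8 + 5·1·1 = 395 ≡ 10.
  S = (6, 7, 10) ≠ 0, so r is not a codeword (an error is present).
Step 3: locate the error. For a single error e at position i, S_ℓ = v_i·e·α_i^ℓ, so α_err = S_1/S_0.
  S_0^{−1} = 6^{−1} = 2 (mod 11), so α_err = 7·2 = 14 ≡ 3 = α_1. Error position i = 1.
  Consistency check: S_2/S_1 = 10·8 = 80 ≡ 3 = α_err ✓ (single-error assumption holds).
Step 4: error magnitude e = S_0/v_1 = S_0·∏_{j≠1}(α_1 − α_j) = 6·2 = 12 ≡ 1 (mod 11).
Step 5: correct position 1: c_1 = r_1 − e = 1 − 1 ≡ 0 (mod 11). Hence c = [0, 6, 10, 8, 1].
  Check: interpolating c through the α_i gives m(x) = 7 + 5·x (degree < 2) with m(α_i) = c_i for every i, so c is indeed a codeword.


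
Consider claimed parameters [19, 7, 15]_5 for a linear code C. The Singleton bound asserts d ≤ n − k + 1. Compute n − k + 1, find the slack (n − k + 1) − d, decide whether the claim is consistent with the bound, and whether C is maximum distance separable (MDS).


Singleton RHS = n − k + 1 = 13, slack = -2, bound violated (no such code; not MDS).

Singleton bound: d ≤ n − k + 1.
Here n = 19, k = 7, so n − k + 1 = 13.
Given d = 15, check d ≤ 13: NO.
Slack = (n − k + 1) − d = -2.
The slack is negative: d = 15 exceeds n − k + 1 = 13 by 2, so the Singleton bound is violated and no linear [19, 7, 15]_5 code can exist. In particular it is not MDS (MDS requires d = n − k + 1 exactly).
Description: the claimed parameters are [19, 7, 15]_5; such a code would be impossible (violates the Singleton bound).


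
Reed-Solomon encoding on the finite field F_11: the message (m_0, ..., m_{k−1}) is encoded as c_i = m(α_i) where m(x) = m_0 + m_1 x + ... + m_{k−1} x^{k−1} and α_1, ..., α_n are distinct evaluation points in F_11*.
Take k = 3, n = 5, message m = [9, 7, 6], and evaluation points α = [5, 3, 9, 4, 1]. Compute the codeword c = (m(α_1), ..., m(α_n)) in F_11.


c = [7, 7, 8, 1, 0]

Message polynomial: m(x) = 9 + 7·x + 6·x^2 (mod 11).
For each evaluation point α_i, compute m(α_i) mod 11:
  α_1 = 5: Horner steps 6 → 4 → 7, so m(5) = 7.
  α_2 = 3: Horner steps 6 → 3 → 7, so m(3) = 7.
  α_3 = 9: Horner steps 6 → 6 → 8, so m(9) = 8.
  α_4 = 4: Horner steps 6 → 9 → 1, so m(4) = 1.
  α_5 = 1: Horner steps 6 → 2 → 0, so m(1) = 0.
Codeword c = [7, 7, 8, 1, 0] ∈ F_11^5.


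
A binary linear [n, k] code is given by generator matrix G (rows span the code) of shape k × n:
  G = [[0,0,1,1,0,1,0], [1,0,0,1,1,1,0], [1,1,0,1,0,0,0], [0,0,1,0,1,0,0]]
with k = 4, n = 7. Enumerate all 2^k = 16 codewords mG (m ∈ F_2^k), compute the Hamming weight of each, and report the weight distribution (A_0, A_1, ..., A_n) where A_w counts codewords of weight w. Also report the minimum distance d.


Weight distribution: A_0 = 1, A_1 = 1, A_2 = 2, A_3 = 6, A_4 = 5, A_5 = 1. Minimum distance d = 1.

Enumerate all 2^4 = 16 messages m ∈ F_2^4.
For each, compute codeword c = mG in F_2^7, then tally its weight.
  m = 0000 → c = 0000000, weight = 0.
  m = 1000 → c = 0011010, weight = 3.
  m = 0100 → c = 1001110, weight = 4.
  m = 1100 → c = 1010100, weight = 3.
  m = 0010 → c = 1101000, weight = 3.
  m = 1010 → c = 1110010, weight = 4.
  m = 0110 → c = 0100110, weight = 3.
  m = 1110 → c = 0111100, weight = 4.
  m = 0001 → c = 0010100, weight = 2.
  m = 1001 → c = 0001110, weight = 3.
  m = 0101 → c = 1011010, weight = 4.
  m = 1101 → c = 1000000, weight = 1.
  m = 0011 → c = 1111100, weight = 5.
  m = 1011 → c = 1100110, weight = 4.
  m = 0111 → c = 0110010, weight = 3.
  m = 1111 → c = 0101000, weight = 2.
Tally weights:
  weight 0: 1 codewords.
  weight 1: 1 codewords.
  weight 2: 2 codewords.
  weight 3: 6 codewords.
  weight 4: 5 codewords.
  weight 5: 1 codewords.
Minimum distance d = smallest w > 0 with A_w > 0 = 1.
Sanity: Σ A_w = 16 = 2^4 = 16 ✓.


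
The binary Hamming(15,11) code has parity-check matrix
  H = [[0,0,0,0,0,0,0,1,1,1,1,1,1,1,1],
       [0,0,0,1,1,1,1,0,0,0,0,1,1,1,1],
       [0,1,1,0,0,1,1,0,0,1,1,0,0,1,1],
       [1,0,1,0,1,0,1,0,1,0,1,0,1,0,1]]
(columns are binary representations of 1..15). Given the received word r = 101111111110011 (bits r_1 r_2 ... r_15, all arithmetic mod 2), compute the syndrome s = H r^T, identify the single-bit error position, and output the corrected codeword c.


s = (0, 0, 1, 1)^T, error position = 3, corrected codeword c = 100111111110011

Compute s = H r^T mod 2 one row at a time:
  s_1 = 1 + 1 + 1 + 1 + 0 + 0 + 1 + 1 = 6 ≡ 0 (mod 2).
  s_2 = 1 + 1 + 1 + 1 + 0 + 0 + 1 + 1 = 6 ≡ 0 (mod 2).
  s_3 = 0 + 1 + 1 + 1 + 1 + 1 + 1 + 1 = 7 ≡ 1 (mod 2).
  s_4 = 1 + 1 + 1 + 1 + 1 + 1 + 0 + 1 = 7 ≡ 1 (mod 2).
s = (0, 0, 1, 1)^T — this equals column 3 of H (binary 0011), so error is at position 3.
Correct: flip bit 3 of r = 101111111110011 to get c = 100111111110011.


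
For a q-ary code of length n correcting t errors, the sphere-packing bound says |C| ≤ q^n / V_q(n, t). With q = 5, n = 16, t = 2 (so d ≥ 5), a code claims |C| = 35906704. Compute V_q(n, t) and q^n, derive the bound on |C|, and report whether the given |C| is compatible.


V_q(n, t) = 1985, q^n = 152587890625, Hamming bound = 76870473, |C| = 35906704 ≤ bound (satisfied).

Step 1: Compute V_q(n, t) = Σ_{j=0}^2 C(n, j) (q−1)^j.
  j = 0: C(16,0)·(4)^0 = 1·1 = 1.
  j = 1: C(16,1)·(4)^1 = 16·4 = 64.
  j = 2: C(16,2)·(4)^2 = 120·16 = 1920.
  V_q(n, t) = 1 + 64 + 1920 = 1985.
Step 2: q^n = 5^16 = 152587890625.
Step 3: Hamming bound ⌊q^n / V_q(n,t)⌋ = ⌊152587890625/1985⌋ = 76870473.
Step 4: Compare |C| = 35906704 to 76870473: satisfied.
The claimed |C| lies below the Hamming bound.
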